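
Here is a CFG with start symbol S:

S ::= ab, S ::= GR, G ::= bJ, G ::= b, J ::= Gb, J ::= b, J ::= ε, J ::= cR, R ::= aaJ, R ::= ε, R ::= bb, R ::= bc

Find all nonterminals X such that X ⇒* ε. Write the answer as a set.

Directly nullable (have an ε-rule): {J, R}.
Not nullable: G, S — each has a terminal in every rule's right-hand side or depends on a non-nullable symbol.

{J, R}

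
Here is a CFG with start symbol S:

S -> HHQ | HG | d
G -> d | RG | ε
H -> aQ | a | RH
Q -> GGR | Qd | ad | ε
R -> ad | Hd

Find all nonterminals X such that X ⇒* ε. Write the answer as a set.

{G, Q}

Directly nullable (have an ε-rule): {G, Q}.
Not nullable: H, R, S — each has a terminal in every rule's right-hand side or depends on a non-nullable symbol.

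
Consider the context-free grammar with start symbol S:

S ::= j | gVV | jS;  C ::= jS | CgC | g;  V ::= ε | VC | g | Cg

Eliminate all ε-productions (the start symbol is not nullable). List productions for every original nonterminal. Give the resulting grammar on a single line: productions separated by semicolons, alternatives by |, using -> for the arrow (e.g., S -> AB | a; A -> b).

S -> g | j | gV | jS | gVV; C -> g | jS | CgC; V -> C | g | Cg | VC

Nullable set: {V}.
S -> gVV: V, V nullable, giving g | gV | gVV.
Drop V -> ε.
V -> VC: V nullable, giving C | VC.
Unchanged (no nullable symbols): S -> j; S -> jS; C -> CgC; C -> g; C -> jS; V -> Cg; V -> g.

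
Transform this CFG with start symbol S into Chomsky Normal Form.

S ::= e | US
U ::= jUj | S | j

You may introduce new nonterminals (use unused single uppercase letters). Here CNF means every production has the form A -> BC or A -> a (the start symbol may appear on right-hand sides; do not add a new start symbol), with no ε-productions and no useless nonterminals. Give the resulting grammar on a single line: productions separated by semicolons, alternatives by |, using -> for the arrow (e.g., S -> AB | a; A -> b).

S -> e | US; A -> j; B -> UA; U -> e | j | AB | US

No ε-productions.
After unit-elimination: S -> e | US; U -> e | j | US | jUj.
TERM: introduce A -> j and substitute in every rule of length ≥2.
BIN: U -> AUA becomes U -> AB, B -> UA.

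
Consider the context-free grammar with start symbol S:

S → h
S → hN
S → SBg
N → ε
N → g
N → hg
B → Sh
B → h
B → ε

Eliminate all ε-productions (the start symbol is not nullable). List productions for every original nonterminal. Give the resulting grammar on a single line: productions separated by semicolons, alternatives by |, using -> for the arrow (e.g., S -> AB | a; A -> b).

Nullable set: {B, N}.
S -> SBg: B nullable, giving SBg | Sg.
S -> hN: N nullable, giving h | hN.
Drop B -> ε.
Drop N -> ε.
Unchanged (no nullable symbols): S -> h; B -> Sh; B -> h; N -> g; N -> hg.

S -> h | Sg | hN | SBg; B -> h | Sh; N -> g | hg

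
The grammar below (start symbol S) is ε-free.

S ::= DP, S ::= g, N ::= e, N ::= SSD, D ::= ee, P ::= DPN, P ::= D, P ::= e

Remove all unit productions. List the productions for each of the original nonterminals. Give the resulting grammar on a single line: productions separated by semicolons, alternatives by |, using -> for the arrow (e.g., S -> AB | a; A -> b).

S -> g | DP; D -> ee; N -> e | SSD; P -> e | ee | DPN

Unit productions: P->D.
Unit pairs (A ⇒* B via units): (P,D).
S: inherits non-unit rules of {S} → DP | g.
D: inherits non-unit rules of {D} → ee.
N: inherits non-unit rules of {N} → SSD | e.
P: inherits non-unit rules of {D, P} → DPN | e | ee.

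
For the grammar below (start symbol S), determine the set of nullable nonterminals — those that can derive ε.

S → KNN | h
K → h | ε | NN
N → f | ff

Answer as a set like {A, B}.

Directly nullable (have an ε-rule): {K}.
Not nullable: N, S — each has a terminal in every rule's right-hand side or depends on a non-nullable symbol.

{K}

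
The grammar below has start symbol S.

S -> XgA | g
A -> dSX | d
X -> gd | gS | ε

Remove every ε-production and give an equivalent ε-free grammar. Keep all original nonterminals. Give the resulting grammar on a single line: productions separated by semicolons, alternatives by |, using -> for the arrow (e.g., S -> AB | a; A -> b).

S -> g | gA | XgA; A -> d | dS | dSX; X -> gS | gd

Nullable set: {X}.
S -> XgA: X nullable, giving XgA | gA.
A -> dSX: X nullable, giving dS | dSX.
Drop X -> ε.
Unchanged (no nullable symbols): S -> g; A -> d; X -> gS; X -> gd.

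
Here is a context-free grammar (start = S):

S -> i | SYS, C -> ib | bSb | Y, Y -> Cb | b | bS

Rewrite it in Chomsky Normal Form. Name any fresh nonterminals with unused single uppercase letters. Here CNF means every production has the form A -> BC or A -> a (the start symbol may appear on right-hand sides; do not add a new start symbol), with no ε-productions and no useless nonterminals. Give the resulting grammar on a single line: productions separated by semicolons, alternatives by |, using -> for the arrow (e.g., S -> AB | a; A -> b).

No ε-productions.
After unit-elimination: S -> i | SYS; C -> b | Cb | bS | ib | bSb; Y -> b | Cb | bS.
TERM: introduce A -> b, B -> i and substitute in every rule of length ≥2.
BIN: C -> ASA becomes C -> AD, D -> SA; S -> SYS becomes S -> SE, E -> YS.

S -> i | SE; A -> b; B -> i; C -> b | AD | AS | BA | CA; D -> SA; E -> YS; Y -> b | AS | CA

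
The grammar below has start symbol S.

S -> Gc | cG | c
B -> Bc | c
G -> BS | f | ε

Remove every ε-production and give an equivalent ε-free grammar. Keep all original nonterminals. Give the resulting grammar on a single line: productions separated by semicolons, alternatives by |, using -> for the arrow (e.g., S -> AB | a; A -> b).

Nullable set: {G}.
S -> Gc: G nullable, giving Gc | c.
S -> cG: G nullable, giving c | cG.
Drop G -> ε.
Unchanged (no nullable symbols): S -> c; B -> Bc; B -> c; G -> BS; G -> f.

S -> c | Gc | cG; B -> c | Bc; G -> f | BS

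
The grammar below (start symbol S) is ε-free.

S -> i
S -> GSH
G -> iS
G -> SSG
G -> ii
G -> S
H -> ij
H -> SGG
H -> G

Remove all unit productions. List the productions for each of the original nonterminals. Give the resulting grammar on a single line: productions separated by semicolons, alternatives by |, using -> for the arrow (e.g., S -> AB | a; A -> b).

Unit productions: G->S, H->G.
Unit pairs (A ⇒* B via units): (G,S), (H,G), (H,S).
S: inherits non-unit rules of {S} → GSH | i.
G: inherits non-unit rules of {G, S} → GSH | SSG | i | iS | ii.
H: inherits non-unit rules of {G, H, S} → GSH | SGG | SSG | i | iS | ii | ij.

S -> i | GSH; G -> i | iS | ii | GSH | SSG; H -> i | iS | ii | ij | GSH | SGG | SSG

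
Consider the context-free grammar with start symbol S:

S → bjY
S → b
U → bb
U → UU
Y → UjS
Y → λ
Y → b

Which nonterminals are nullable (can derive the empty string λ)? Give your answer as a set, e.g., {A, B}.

Directly nullable (have an ε-rule): {Y}.
Not nullable: S, U — each has a terminal in every rule's right-hand side or depends on a non-nullable symbol.

{Y}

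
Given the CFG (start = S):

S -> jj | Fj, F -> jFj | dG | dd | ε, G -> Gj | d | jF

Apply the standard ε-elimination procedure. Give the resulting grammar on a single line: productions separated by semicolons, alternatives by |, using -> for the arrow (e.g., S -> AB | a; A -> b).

Nullable set: {F}.
S -> Fj: F nullable, giving Fj | j.
Drop F -> ε.
F -> jFj: F nullable, giving jFj | jj.
G -> jF: F nullable, giving j | jF.
Unchanged (no nullable symbols): S -> jj; F -> dG; F -> dd; G -> Gj; G -> d.

S -> j | Fj | jj; F -> dG | dd | jj | jFj; G -> d | j | Gj | jF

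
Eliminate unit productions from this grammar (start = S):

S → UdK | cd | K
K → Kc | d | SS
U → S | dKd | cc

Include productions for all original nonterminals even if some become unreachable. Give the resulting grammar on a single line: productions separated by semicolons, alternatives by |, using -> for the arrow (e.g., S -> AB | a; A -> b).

S -> d | Kc | SS | cd | UdK; K -> d | Kc | SS; U -> d | Kc | SS | cc | cd | UdK | dKd

Unit productions: S->K, U->S.
Unit pairs (A ⇒* B via units): (S,K), (U,K), (U,S).
S: inherits non-unit rules of {K, S} → Kc | SS | UdK | cd | d.
K: inherits non-unit rules of {K} → Kc | SS | d.
U: inherits non-unit rules of {K, S, U} → Kc | SS | UdK | cc | cd | d | dKd.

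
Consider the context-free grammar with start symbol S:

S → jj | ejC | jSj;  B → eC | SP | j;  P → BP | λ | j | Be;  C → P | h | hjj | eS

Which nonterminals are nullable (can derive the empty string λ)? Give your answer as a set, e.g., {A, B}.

Directly nullable (have an ε-rule): {P}.
C is nullable via C -> P (every symbol on the right is already known nullable).
Not nullable: B, S — each has a terminal in every rule's right-hand side or depends on a non-nullable symbol.

{C, P}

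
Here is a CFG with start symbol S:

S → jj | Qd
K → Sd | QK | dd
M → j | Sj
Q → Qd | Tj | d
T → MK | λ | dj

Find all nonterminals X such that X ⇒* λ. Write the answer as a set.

{T}

Directly nullable (have an ε-rule): {T}.
Not nullable: K, M, Q, S — each has a terminal in every rule's right-hand side or depends on a non-nullable symbol.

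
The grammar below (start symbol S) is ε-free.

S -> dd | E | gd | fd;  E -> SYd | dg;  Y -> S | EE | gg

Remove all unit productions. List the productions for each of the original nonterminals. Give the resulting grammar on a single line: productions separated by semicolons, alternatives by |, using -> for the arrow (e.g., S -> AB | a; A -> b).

S -> dd | dg | fd | gd | SYd; E -> dg | SYd; Y -> EE | dd | dg | fd | gd | gg | SYd

Unit productions: S->E, Y->S.
Unit pairs (A ⇒* B via units): (S,E), (Y,E), (Y,S).
S: inherits non-unit rules of {E, S} → SYd | dd | dg | fd | gd.
E: inherits non-unit rules of {E} → SYd | dg.
Y: inherits non-unit rules of {E, S, Y} → EE | SYd | dd | dg | fd | gd | gg.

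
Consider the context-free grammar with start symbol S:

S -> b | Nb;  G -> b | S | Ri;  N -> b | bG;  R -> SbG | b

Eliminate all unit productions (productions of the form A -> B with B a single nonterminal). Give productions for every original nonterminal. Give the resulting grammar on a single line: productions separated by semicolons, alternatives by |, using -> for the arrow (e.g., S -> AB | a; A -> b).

S -> b | Nb; G -> b | Nb | Ri; N -> b | bG; R -> b | SbG

Unit productions: G->S.
Unit pairs (A ⇒* B via units): (G,S).
S: inherits non-unit rules of {S} → Nb | b.
G: inherits non-unit rules of {G, S} → Nb | Ri | b.
N: inherits non-unit rules of {N} → b | bG.
R: inherits non-unit rules of {R} → SbG | b.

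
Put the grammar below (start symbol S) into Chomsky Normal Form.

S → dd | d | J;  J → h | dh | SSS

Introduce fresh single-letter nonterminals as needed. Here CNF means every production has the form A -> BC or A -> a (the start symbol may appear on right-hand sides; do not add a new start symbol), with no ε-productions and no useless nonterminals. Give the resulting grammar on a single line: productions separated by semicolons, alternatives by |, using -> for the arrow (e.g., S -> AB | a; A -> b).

No ε-productions.
After unit-elimination: S -> d | h | dd | dh | SSS; J -> h | dh | SSS.
TERM: introduce A -> d, B -> h and substitute in every rule of length ≥2.
BIN: J -> SSS becomes J -> SC, C -> SS; S -> SSS becomes S -> SD, D -> SS.
Drop unreachable/unproductive: J.

S -> d | h | AA | AB | SD; A -> d; B -> h; D -> SS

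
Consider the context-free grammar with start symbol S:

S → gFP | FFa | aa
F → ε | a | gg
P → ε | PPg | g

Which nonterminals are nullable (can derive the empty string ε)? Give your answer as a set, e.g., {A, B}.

{F, P}

Directly nullable (have an ε-rule): {F, P}.
Not nullable: S — each has a terminal in every rule's right-hand side or depends on a non-nullable symbol.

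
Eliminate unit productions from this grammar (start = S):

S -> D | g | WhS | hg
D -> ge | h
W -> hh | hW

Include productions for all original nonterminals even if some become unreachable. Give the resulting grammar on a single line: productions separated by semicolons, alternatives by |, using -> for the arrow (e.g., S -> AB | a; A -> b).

Unit productions: S->D.
Unit pairs (A ⇒* B via units): (S,D).
S: inherits non-unit rules of {D, S} → WhS | g | ge | h | hg.
D: inherits non-unit rules of {D} → ge | h.
W: inherits non-unit rules of {W} → hW | hh.

S -> g | h | ge | hg | WhS; D -> h | ge; W -> hW | hh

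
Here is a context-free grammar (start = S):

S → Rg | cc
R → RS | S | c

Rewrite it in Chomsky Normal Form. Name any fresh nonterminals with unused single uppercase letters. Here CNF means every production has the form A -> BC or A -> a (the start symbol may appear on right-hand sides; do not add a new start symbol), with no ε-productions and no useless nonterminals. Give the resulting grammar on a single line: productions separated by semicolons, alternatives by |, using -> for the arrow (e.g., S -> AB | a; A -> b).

S -> BB | RA; A -> g; B -> c; R -> c | BB | RA | RS

No ε-productions.
After unit-elimination: S -> Rg | cc; R -> c | RS | Rg | cc.
TERM: introduce B -> c, A -> g and substitute in every rule of length ≥2.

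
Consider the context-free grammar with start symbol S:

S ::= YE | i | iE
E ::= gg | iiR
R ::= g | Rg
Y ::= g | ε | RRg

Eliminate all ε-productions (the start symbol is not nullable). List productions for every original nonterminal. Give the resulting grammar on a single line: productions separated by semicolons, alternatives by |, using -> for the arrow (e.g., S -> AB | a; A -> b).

S -> E | i | YE | iE; E -> gg | iiR; R -> g | Rg; Y -> g | RRg

Nullable set: {Y}.
S -> YE: Y nullable, giving E | YE.
Drop Y -> ε.
Unchanged (no nullable symbols): S -> i; S -> iE; E -> gg; E -> iiR; R -> Rg; R -> g; Y -> RRg; Y -> g.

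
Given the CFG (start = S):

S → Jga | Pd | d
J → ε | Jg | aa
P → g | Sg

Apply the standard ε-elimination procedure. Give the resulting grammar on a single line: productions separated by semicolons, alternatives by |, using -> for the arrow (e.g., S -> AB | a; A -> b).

Nullable set: {J}.
S -> Jga: J nullable, giving Jga | ga.
Drop J -> ε.
J -> Jg: J nullable, giving Jg | g.
Unchanged (no nullable symbols): S -> Pd; S -> d; J -> aa; P -> Sg; P -> g.

S -> d | Pd | ga | Jga; J -> g | Jg | aa; P -> g | Sg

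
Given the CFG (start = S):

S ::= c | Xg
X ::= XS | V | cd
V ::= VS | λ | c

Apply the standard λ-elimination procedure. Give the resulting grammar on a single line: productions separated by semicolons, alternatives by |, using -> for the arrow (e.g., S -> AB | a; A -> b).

S -> c | g | Xg; V -> S | c | VS; X -> S | V | XS | cd

Nullable set: {V, X}.
S -> Xg: X nullable, giving Xg | g.
Drop V -> λ.
V -> VS: V nullable, giving S | VS.
X -> V: V nullable, giving V.
X -> XS: X nullable, giving S | XS.
Unchanged (no nullable symbols): S -> c; V -> c; X -> cd.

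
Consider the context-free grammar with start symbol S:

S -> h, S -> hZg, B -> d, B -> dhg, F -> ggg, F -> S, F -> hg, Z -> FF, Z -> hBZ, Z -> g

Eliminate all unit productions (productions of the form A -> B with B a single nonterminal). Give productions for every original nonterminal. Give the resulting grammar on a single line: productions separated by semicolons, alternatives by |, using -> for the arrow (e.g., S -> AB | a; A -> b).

S -> h | hZg; B -> d | dhg; F -> h | hg | ggg | hZg; Z -> g | FF | hBZ

Unit productions: F->S.
Unit pairs (A ⇒* B via units): (F,S).
S: inherits non-unit rules of {S} → h | hZg.
B: inherits non-unit rules of {B} → d | dhg.
F: inherits non-unit rules of {F, S} → ggg | h | hZg | hg.
Z: inherits non-unit rules of {Z} → FF | g | hBZ.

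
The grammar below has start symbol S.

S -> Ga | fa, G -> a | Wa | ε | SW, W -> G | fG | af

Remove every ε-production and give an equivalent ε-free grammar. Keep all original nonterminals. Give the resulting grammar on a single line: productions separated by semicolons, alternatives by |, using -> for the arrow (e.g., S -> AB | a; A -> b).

Nullable set: {G, W}.
S -> Ga: G nullable, giving Ga | a.
Drop G -> ε.
G -> SW: W nullable, giving S | SW.
G -> Wa: W nullable, giving Wa | a.
W -> G: G nullable, giving G.
W -> fG: G nullable, giving f | fG.
Unchanged (no nullable symbols): S -> fa; G -> a; W -> af.

S -> a | Ga | fa; G -> S | a | SW | Wa; W -> G | f | af | fG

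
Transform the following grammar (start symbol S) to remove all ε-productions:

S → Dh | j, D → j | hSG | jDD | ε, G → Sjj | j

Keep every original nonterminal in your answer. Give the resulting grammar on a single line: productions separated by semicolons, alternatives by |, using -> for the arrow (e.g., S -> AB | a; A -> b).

Nullable set: {D}.
S -> Dh: D nullable, giving Dh | h.
Drop D -> ε.
D -> jDD: D, D nullable, giving j | jD | jDD.
Unchanged (no nullable symbols): S -> j; D -> hSG; D -> j; G -> Sjj; G -> j.

S -> h | j | Dh; D -> j | jD | hSG | jDD; G -> j | Sjj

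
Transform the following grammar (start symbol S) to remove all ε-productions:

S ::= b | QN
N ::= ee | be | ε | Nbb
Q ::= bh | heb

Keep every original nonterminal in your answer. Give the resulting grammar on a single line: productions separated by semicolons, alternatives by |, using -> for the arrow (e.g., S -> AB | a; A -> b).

Nullable set: {N}.
S -> QN: N nullable, giving Q | QN.
Drop N -> ε.
N -> Nbb: N nullable, giving Nbb | bb.
Unchanged (no nullable symbols): S -> b; N -> be; N -> ee; Q -> bh; Q -> heb.

S -> Q | b | QN; N -> bb | be | ee | Nbb; Q -> bh | heb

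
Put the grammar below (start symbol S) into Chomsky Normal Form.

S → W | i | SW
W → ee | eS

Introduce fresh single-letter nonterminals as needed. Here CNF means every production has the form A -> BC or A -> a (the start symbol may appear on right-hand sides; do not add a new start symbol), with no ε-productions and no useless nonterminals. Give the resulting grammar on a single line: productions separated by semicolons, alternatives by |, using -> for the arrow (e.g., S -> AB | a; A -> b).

S -> i | AA | AS | SW; A -> e; W -> AA | AS

No ε-productions.
After unit-elimination: S -> i | SW | eS | ee; W -> eS | ee.
TERM: introduce A -> e and substitute in every rule of length ≥2.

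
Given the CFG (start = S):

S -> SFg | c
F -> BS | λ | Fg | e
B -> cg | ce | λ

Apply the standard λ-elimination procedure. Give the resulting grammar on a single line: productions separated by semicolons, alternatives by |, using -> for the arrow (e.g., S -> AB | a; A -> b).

S -> c | Sg | SFg; B -> ce | cg; F -> S | e | g | BS | Fg

Nullable set: {B, F}.
S -> SFg: F nullable, giving SFg | Sg.
Drop B -> λ.
Drop F -> λ.
F -> BS: B nullable, giving BS | S.
F -> Fg: F nullable, giving Fg | g.
Unchanged (no nullable symbols): S -> c; B -> ce; B -> cg; F -> e.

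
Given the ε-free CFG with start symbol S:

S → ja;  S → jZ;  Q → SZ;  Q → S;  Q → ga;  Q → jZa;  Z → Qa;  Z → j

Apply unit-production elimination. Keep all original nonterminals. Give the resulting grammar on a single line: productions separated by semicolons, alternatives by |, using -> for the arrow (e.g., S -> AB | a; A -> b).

Unit productions: Q->S.
Unit pairs (A ⇒* B via units): (Q,S).
S: inherits non-unit rules of {S} → jZ | ja.
Q: inherits non-unit rules of {Q, S} → SZ | ga | jZ | jZa | ja.
Z: inherits non-unit rules of {Z} → Qa | j.

S -> jZ | ja; Q -> SZ | ga | jZ | ja | jZa; Z -> j | Qa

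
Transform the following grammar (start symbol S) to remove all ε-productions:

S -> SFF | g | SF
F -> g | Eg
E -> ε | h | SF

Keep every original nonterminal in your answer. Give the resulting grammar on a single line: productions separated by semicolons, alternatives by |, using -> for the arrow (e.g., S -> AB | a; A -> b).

Nullable set: {E}.
Drop E -> ε.
F -> Eg: E nullable, giving Eg | g.
Unchanged (no nullable symbols): S -> SF; S -> SFF; S -> g; E -> SF; E -> h; F -> g.

S -> g | SF | SFF; E -> h | SF; F -> g | Eg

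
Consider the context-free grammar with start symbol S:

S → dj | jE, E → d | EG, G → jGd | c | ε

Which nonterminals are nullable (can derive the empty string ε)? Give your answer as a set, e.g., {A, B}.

Directly nullable (have an ε-rule): {G}.
Not nullable: E, S — each has a terminal in every rule's right-hand side or depends on a non-nullable symbol.

{G}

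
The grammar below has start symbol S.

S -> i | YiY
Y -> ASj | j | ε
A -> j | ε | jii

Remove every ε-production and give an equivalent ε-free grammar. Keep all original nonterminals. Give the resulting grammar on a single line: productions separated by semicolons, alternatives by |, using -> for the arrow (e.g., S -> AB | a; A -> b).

Nullable set: {A, Y}.
S -> YiY: Y, Y nullable, giving Yi | YiY | i | iY.
Drop A -> ε.
Drop Y -> ε.
Y -> ASj: A nullable, giving ASj | Sj.
Unchanged (no nullable symbols): S -> i; A -> j; A -> jii; Y -> j.

S -> i | Yi | iY | YiY; A -> j | jii; Y -> j | Sj | ASj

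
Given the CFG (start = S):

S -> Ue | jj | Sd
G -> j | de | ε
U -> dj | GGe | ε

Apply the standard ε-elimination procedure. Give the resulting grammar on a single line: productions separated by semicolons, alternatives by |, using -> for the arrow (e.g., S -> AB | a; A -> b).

Nullable set: {G, U}.
S -> Ue: U nullable, giving Ue | e.
Drop G -> ε.
Drop U -> ε.
U -> GGe: G, G nullable, giving GGe | Ge | e.
Unchanged (no nullable symbols): S -> Sd; S -> jj; G -> de; G -> j; U -> dj.

S -> e | Sd | Ue | jj; G -> j | de; U -> e | Ge | dj | GGe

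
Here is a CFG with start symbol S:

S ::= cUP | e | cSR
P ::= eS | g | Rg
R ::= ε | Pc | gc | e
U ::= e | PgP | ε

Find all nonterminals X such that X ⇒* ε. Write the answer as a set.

{R, U}

Directly nullable (have an ε-rule): {R, U}.
Not nullable: P, S — each has a terminal in every rule's right-hand side or depends on a non-nullable symbol.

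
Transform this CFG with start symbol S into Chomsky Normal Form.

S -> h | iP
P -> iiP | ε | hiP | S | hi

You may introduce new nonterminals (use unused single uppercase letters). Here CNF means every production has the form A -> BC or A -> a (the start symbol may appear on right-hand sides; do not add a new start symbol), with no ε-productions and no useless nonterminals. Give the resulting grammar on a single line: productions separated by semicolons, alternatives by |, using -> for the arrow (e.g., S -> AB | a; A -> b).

Nullable: {P}; after ε-elimination: S -> h | i | iP; P -> S | hi | ii | hiP | iiP.
After unit-elimination: S -> h | i | iP; P -> h | i | hi | iP | ii | hiP | iiP.
TERM: introduce A -> h, B -> i and substitute in every rule of length ≥2.
BIN: P -> ABP becomes P -> AC, C -> BP; P -> BBP becomes P -> BD, D -> BP.

S -> h | i | BP; A -> h; B -> i; C -> BP; D -> BP; P -> h | i | AB | AC | BB | BD | BP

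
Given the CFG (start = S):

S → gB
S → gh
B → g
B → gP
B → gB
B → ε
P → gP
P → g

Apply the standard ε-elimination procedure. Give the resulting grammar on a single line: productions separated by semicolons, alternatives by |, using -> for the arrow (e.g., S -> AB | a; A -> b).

Nullable set: {B}.
S -> gB: B nullable, giving g | gB.
Drop B -> ε.
B -> gB: B nullable, giving g | gB.
Unchanged (no nullable symbols): S -> gh; B -> g; B -> gP; P -> g; P -> gP.

S -> g | gB | gh; B -> g | gB | gP; P -> g | gP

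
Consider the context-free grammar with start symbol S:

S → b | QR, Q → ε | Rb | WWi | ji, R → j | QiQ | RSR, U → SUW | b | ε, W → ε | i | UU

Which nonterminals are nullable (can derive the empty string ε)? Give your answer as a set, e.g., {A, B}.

{Q, U, W}

Directly nullable (have an ε-rule): {Q, U, W}.
Not nullable: R, S — each has a terminal in every rule's right-hand side or depends on a non-nullable symbol.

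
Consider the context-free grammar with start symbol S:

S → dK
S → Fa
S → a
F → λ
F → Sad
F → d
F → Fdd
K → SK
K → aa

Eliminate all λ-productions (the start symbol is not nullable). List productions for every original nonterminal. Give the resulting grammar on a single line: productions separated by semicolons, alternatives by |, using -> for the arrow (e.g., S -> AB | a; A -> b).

Nullable set: {F}.
S -> Fa: F nullable, giving Fa | a.
Drop F -> λ.
F -> Fdd: F nullable, giving Fdd | dd.
Unchanged (no nullable symbols): S -> a; S -> dK; F -> Sad; F -> d; K -> SK; K -> aa.

S -> a | Fa | dK; F -> d | dd | Fdd | Sad; K -> SK | aa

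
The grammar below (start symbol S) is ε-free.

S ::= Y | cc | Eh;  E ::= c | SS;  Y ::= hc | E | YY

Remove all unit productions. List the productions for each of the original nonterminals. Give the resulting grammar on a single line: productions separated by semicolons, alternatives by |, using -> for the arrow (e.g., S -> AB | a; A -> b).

S -> c | Eh | SS | YY | cc | hc; E -> c | SS; Y -> c | SS | YY | hc

Unit productions: S->Y, Y->E.
Unit pairs (A ⇒* B via units): (S,E), (S,Y), (Y,E).
S: inherits non-unit rules of {E, S, Y} → Eh | SS | YY | c | cc | hc.
E: inherits non-unit rules of {E} → SS | c.
Y: inherits non-unit rules of {E, Y} → SS | YY | c | hc.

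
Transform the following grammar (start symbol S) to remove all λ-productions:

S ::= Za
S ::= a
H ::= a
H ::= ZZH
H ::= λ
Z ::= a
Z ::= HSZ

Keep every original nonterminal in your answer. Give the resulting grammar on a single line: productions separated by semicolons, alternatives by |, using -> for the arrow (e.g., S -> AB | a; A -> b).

S -> a | Za; H -> a | ZZ | ZZH; Z -> a | SZ | HSZ

Nullable set: {H}.
Drop H -> λ.
H -> ZZH: H nullable, giving ZZ | ZZH.
Z -> HSZ: H nullable, giving HSZ | SZ.
Unchanged (no nullable symbols): S -> Za; S -> a; H -> a; Z -> a.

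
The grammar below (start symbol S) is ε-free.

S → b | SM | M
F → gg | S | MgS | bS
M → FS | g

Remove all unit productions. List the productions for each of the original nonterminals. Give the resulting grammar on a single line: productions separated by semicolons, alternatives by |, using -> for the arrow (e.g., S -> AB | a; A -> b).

S -> b | g | FS | SM; F -> b | g | FS | SM | bS | gg | MgS; M -> g | FS

Unit productions: F->S, S->M.
Unit pairs (A ⇒* B via units): (F,M), (F,S), (S,M).
S: inherits non-unit rules of {M, S} → FS | SM | b | g.
F: inherits non-unit rules of {F, M, S} → FS | MgS | SM | b | bS | g | gg.
M: inherits non-unit rules of {M} → FS | g.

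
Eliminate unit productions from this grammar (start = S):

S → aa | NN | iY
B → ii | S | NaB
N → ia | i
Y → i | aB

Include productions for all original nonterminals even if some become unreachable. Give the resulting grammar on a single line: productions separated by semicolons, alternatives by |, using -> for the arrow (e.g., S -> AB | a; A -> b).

S -> NN | aa | iY; B -> NN | aa | iY | ii | NaB; N -> i | ia; Y -> i | aB

Unit productions: B->S.
Unit pairs (A ⇒* B via units): (B,S).
S: inherits non-unit rules of {S} → NN | aa | iY.
B: inherits non-unit rules of {B, S} → NN | NaB | aa | iY | ii.
N: inherits non-unit rules of {N} → i | ia.
Y: inherits non-unit rules of {Y} → aB | i.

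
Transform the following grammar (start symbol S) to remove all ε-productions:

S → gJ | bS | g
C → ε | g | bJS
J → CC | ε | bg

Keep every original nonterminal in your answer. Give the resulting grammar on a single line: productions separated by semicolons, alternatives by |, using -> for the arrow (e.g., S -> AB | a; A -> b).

S -> g | bS | gJ; C -> g | bS | bJS; J -> C | CC | bg

Nullable set: {C, J}.
S -> gJ: J nullable, giving g | gJ.
Drop C -> ε.
C -> bJS: J nullable, giving bJS | bS.
Drop J -> ε.
J -> CC: C, C nullable, giving C | CC.
Unchanged (no nullable symbols): S -> bS; S -> g; C -> g; J -> bg.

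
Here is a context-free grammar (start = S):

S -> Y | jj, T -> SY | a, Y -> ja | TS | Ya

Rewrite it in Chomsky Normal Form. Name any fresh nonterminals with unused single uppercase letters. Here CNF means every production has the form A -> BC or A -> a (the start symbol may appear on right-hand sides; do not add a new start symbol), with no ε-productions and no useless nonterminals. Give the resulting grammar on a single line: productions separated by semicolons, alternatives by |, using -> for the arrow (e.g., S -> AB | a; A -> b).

No ε-productions.
After unit-elimination: S -> TS | Ya | ja | jj; T -> a | SY; Y -> TS | Ya | ja.
TERM: introduce A -> a, B -> j and substitute in every rule of length ≥2.

S -> BA | BB | TS | YA; A -> a; B -> j; T -> a | SY; Y -> BA | TS | YA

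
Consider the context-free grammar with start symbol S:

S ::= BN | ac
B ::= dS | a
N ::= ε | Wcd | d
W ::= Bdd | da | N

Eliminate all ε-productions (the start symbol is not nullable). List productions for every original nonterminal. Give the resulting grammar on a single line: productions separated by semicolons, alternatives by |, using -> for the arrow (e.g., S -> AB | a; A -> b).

Nullable set: {N, W}.
S -> BN: N nullable, giving B | BN.
Drop N -> ε.
N -> Wcd: W nullable, giving Wcd | cd.
W -> N: N nullable, giving N.
Unchanged (no nullable symbols): S -> ac; B -> a; B -> dS; N -> d; W -> Bdd; W -> da.

S -> B | BN | ac; B -> a | dS; N -> d | cd | Wcd; W -> N | da | Bdd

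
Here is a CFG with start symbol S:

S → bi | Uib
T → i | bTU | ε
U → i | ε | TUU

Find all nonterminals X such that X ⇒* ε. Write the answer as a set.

{T, U}

Directly nullable (have an ε-rule): {T, U}.
Not nullable: S — each has a terminal in every rule's right-hand side or depends on a non-nullable symbol.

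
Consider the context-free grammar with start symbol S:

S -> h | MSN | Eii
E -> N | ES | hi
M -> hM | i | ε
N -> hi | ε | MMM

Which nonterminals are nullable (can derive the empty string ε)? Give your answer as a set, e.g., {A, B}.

{E, M, N}

Directly nullable (have an ε-rule): {M, N}.
E is nullable via E -> N (every symbol on the right is already known nullable).
Not nullable: S — each has a terminal in every rule's right-hand side or depends on a non-nullable symbol.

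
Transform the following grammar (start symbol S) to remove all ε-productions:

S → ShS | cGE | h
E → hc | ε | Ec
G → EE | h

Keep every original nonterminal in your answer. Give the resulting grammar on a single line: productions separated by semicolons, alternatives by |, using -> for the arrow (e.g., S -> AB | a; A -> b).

S -> c | h | cE | cG | ShS | cGE; E -> c | Ec | hc; G -> E | h | EE

Nullable set: {E, G}.
S -> cGE: G, E nullable, giving c | cE | cG | cGE.
Drop E -> ε.
E -> Ec: E nullable, giving Ec | c.
G -> EE: E, E nullable, giving E | EE.
Unchanged (no nullable symbols): S -> ShS; S -> h; E -> hc; G -> h.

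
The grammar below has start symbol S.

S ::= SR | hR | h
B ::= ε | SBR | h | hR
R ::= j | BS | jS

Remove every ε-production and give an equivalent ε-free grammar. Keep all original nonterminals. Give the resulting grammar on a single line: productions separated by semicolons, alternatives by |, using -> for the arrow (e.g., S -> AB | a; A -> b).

S -> h | SR | hR; B -> h | SR | hR | SBR; R -> S | j | BS | jS

Nullable set: {B}.
Drop B -> ε.
B -> SBR: B nullable, giving SBR | SR.
R -> BS: B nullable, giving BS | S.
Unchanged (no nullable symbols): S -> SR; S -> h; S -> hR; B -> h; B -> hR; R -> j; R -> jS.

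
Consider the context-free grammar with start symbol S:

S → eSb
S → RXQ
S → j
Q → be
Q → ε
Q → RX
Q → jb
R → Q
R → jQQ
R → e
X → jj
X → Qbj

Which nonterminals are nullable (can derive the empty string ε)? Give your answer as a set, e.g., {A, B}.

{Q, R}

Directly nullable (have an ε-rule): {Q}.
R is nullable via R -> Q (every symbol on the right is already known nullable).
Not nullable: S, X — each has a terminal in every rule's right-hand side or depends on a non-nullable symbol.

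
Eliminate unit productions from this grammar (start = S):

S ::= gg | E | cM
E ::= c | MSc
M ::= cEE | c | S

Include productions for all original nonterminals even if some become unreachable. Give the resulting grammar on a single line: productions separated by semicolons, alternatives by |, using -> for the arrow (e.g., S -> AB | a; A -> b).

Unit productions: M->S, S->E.
Unit pairs (A ⇒* B via units): (M,E), (M,S), (S,E).
S: inherits non-unit rules of {E, S} → MSc | c | cM | gg.
E: inherits non-unit rules of {E} → MSc | c.
M: inherits non-unit rules of {E, M, S} → MSc | c | cEE | cM | gg.

S -> c | cM | gg | MSc; E -> c | MSc; M -> c | cM | gg | MSc | cEE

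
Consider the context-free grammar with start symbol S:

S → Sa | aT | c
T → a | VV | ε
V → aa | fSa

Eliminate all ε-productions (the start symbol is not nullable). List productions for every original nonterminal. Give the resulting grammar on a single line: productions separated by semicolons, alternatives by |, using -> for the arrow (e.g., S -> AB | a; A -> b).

Nullable set: {T}.
S -> aT: T nullable, giving a | aT.
Drop T -> ε.
Unchanged (no nullable symbols): S -> Sa; S -> c; T -> VV; T -> a; V -> aa; V -> fSa.

S -> a | c | Sa | aT; T -> a | VV; V -> aa | fSa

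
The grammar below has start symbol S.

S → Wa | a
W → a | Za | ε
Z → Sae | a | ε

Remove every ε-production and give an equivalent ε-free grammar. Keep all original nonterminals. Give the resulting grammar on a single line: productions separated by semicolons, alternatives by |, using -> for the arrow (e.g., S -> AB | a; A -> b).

S -> a | Wa; W -> a | Za; Z -> a | Sae

Nullable set: {W, Z}.
S -> Wa: W nullable, giving Wa | a.
Drop W -> ε.
W -> Za: Z nullable, giving Za | a.
Drop Z -> ε.
Unchanged (no nullable symbols): S -> a; W -> a; Z -> Sae; Z -> a.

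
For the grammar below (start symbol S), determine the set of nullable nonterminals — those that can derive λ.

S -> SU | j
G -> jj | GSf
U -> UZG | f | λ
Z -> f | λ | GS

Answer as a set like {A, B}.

{U, Z}

Directly nullable (have an ε-rule): {U, Z}.
Not nullable: G, S — each has a terminal in every rule's right-hand side or depends on a non-nullable symbol.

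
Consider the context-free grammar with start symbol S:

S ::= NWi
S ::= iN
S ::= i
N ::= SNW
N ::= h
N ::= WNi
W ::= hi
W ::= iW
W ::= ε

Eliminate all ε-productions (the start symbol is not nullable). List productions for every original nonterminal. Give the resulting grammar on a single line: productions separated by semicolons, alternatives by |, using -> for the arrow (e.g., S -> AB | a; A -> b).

Nullable set: {W}.
S -> NWi: W nullable, giving NWi | Ni.
N -> SNW: W nullable, giving SN | SNW.
N -> WNi: W nullable, giving Ni | WNi.
Drop W -> ε.
W -> iW: W nullable, giving i | iW.
Unchanged (no nullable symbols): S -> i; S -> iN; N -> h; W -> hi.

S -> i | Ni | iN | NWi; N -> h | Ni | SN | SNW | WNi; W -> i | hi | iW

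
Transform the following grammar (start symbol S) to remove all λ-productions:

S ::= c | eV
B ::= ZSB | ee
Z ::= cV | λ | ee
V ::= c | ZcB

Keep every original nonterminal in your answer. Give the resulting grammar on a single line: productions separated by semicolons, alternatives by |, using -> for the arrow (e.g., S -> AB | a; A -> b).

S -> c | eV; B -> SB | ee | ZSB; V -> c | cB | ZcB; Z -> cV | ee

Nullable set: {Z}.
B -> ZSB: Z nullable, giving SB | ZSB.
V -> ZcB: Z nullable, giving ZcB | cB.
Drop Z -> λ.
Unchanged (no nullable symbols): S -> c; S -> eV; B -> ee; V -> c; Z -> cV; Z -> ee.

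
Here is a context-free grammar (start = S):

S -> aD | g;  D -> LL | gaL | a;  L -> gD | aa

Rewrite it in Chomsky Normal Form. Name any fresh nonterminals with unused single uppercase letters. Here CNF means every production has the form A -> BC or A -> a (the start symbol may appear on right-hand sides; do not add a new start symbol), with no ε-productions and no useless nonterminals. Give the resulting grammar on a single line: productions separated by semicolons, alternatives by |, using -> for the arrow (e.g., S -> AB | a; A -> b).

S -> g | BD; A -> g; B -> a; C -> BL; D -> a | AC | LL; L -> AD | BB

No ε-productions.
No unit productions to eliminate.
TERM: introduce B -> a, A -> g and substitute in every rule of length ≥2.
BIN: D -> ABL becomes D -> AC, C -> BL.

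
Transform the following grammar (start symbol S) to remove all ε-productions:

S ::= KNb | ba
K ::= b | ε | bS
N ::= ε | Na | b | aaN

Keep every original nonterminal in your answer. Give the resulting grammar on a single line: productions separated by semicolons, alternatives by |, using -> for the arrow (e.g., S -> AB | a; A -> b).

S -> b | Kb | Nb | ba | KNb; K -> b | bS; N -> a | b | Na | aa | aaN

Nullable set: {K, N}.
S -> KNb: K, N nullable, giving KNb | Kb | Nb | b.
Drop K -> ε.
Drop N -> ε.
N -> Na: N nullable, giving Na | a.
N -> aaN: N nullable, giving aa | aaN.
Unchanged (no nullable symbols): S -> ba; K -> b; K -> bS; N -> b.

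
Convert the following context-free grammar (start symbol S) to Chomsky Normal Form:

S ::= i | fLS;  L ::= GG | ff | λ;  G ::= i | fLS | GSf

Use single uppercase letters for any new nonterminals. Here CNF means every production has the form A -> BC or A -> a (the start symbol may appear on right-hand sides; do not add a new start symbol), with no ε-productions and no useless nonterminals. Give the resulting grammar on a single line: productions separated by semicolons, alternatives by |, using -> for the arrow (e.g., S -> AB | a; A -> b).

Nullable: {L}; after ε-elimination: S -> i | fS | fLS; G -> i | fS | GSf | fLS; L -> GG | ff.
No unit productions to eliminate.
TERM: introduce A -> f and substitute in every rule of length ≥2.
BIN: G -> ALS becomes G -> AB, B -> LS; G -> GSA becomes G -> GC, C -> SA; S -> ALS becomes S -> AD, D -> LS.

S -> i | AD | AS; A -> f; B -> LS; C -> SA; D -> LS; G -> i | AB | AS | GC; L -> AA | GG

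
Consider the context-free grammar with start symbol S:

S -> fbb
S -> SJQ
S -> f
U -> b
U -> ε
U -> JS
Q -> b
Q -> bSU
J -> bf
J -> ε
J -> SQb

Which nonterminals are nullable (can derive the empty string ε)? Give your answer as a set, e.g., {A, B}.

{J, U}

Directly nullable (have an ε-rule): {J, U}.
Not nullable: Q, S — each has a terminal in every rule's right-hand side or depends on a non-nullable symbol.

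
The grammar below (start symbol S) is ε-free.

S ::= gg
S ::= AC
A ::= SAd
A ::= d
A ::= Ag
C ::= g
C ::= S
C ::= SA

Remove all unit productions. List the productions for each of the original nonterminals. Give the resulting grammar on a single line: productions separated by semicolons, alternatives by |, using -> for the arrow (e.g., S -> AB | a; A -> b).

S -> AC | gg; A -> d | Ag | SAd; C -> g | AC | SA | gg

Unit productions: C->S.
Unit pairs (A ⇒* B via units): (C,S).
S: inherits non-unit rules of {S} → AC | gg.
A: inherits non-unit rules of {A} → Ag | SAd | d.
C: inherits non-unit rules of {C, S} → AC | SA | g | gg.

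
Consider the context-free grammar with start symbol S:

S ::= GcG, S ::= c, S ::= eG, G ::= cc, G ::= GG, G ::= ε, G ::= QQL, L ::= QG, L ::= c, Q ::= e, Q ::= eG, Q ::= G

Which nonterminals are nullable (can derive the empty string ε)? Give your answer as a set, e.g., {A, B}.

Directly nullable (have an ε-rule): {G}.
Q is nullable via Q -> G (every symbol on the right is already known nullable).
L is nullable via L -> QG (every symbol on the right is already known nullable).
Not nullable: S — each has a terminal in every rule's right-hand side or depends on a non-nullable symbol.

{G, L, Q}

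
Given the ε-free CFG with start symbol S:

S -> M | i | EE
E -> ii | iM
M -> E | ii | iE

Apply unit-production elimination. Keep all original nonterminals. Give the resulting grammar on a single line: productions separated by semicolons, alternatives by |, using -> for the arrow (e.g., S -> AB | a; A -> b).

Unit productions: M->E, S->M.
Unit pairs (A ⇒* B via units): (M,E), (S,E), (S,M).
S: inherits non-unit rules of {E, M, S} → EE | i | iE | iM | ii.
E: inherits non-unit rules of {E} → iM | ii.
M: inherits non-unit rules of {E, M} → iE | iM | ii.

S -> i | EE | iE | iM | ii; E -> iM | ii; M -> iE | iM | ii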